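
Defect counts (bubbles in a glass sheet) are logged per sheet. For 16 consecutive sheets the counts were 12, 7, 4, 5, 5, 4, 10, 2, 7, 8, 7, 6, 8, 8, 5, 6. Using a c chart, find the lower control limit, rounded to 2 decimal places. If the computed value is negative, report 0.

c̄ = (12 + 7 + 4 + 5 + 5 + 4 + 10 + 2 + 7 + 8 + 7 + 6 + 8 + 8 + 5 + 6) / 16 = 104 / 16 = 6.5000
LCL = c̄ − 3√c̄ = 6.5000 − 3 × 2.5495 = -1.1485 → 0 (cannot be negative)

0.00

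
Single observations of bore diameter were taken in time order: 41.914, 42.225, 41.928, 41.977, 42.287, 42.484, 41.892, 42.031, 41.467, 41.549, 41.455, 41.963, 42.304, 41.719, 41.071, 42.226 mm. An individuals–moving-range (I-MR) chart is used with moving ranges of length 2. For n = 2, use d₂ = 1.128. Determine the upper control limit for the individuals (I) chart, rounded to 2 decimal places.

X̄ = (41.914 + 42.225 + 41.928 + 41.977 + 42.287 + 42.484 + 41.892 + 42.031 + 41.467 + 41.549 + 41.455 + 41.963 + 42.304 + 41.719 + 41.071 + 42.226) / 16 = 41.9057
Moving ranges: 0.311, 0.297, 0.049, 0.310, 0.197, 0.592, 0.139, 0.564, 0.082, 0.094, 0.508, 0.341, 0.585, 0.648, 1.155; M̄R̄ = 5.8720 / 15 = 0.3915
UCL = X̄ + 3·M̄R̄/d₂ = 41.9057 + 3 × 0.3915 / 1.128 = 42.9469

42.95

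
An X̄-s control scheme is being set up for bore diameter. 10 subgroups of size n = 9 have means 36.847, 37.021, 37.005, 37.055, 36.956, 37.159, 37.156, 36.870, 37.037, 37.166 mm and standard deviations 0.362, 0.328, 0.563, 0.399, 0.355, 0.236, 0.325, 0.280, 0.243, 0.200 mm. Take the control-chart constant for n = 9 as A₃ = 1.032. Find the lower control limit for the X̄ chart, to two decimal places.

36.69

X̄̄ = (36.847 + 37.021 + 37.005 + 37.055 + 36.956 + 37.159 + 37.156 + 36.870 + 37.037 + 37.166) / 10 = 37.0272
s̄ = (0.362 + 0.328 + 0.563 + 0.399 + 0.355 + 0.236 + 0.325 + 0.280 + 0.243 + 0.200) / 10 = 0.3291
LCL = X̄̄ − A₃·s̄ = 37.0272 − 1.032 × 0.3291 = 36.6876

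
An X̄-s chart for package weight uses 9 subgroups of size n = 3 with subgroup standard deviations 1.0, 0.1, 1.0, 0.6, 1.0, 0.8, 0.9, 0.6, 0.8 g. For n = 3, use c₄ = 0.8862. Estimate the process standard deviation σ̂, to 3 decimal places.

0.853

s̄ = (1.0 + 0.1 + 1.0 + 0.6 + 1.0 + 0.8 + 0.9 + 0.6 + 0.8) / 9 = 0.7556
σ̂ = s̄ / c₄ = 0.7556 / 0.8862 = 0.8526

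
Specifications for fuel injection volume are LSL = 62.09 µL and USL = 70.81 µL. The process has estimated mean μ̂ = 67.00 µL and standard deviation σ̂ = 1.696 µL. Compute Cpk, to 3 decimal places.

0.749

Cpu = (USL − μ̂) / (3σ̂) = (70.81 − 67.00) / (3 × 1.696) = 0.7488; Cpl = (μ̂ − LSL) / (3σ̂) = (67.00 − 62.09) / (3 × 1.696) = 0.9650; Cpk = min(Cpu, Cpl) = 0.7488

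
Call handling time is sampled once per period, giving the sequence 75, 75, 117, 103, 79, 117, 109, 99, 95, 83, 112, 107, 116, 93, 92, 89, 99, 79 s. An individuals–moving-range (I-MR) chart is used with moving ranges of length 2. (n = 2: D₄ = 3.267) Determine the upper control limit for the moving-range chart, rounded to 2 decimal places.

Moving ranges: 0, 42, 14, 24, 38, 8, 10, 4, 12, 29, 5, 9, 23, 1, 3, 10, 20; M̄R̄ = 252.0000 / 17 = 14.8235
UCL_MR = D₄·M̄R̄ = 3.267 × 14.8235 = 48.4285

48.43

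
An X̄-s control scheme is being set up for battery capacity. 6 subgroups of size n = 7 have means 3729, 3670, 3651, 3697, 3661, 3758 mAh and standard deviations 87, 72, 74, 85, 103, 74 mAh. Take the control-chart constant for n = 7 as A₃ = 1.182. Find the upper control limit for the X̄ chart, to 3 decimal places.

X̄̄ = (3729 + 3670 + 3651 + 3697 + 3661 + 3758) / 6 = 3694.3333
s̄ = (87 + 72 + 74 + 85 + 103 + 74) / 6 = 82.5000
UCL = X̄̄ + A₃·s̄ = 3694.3333 + 1.182 × 82.5000 = 3791.8483

3791.848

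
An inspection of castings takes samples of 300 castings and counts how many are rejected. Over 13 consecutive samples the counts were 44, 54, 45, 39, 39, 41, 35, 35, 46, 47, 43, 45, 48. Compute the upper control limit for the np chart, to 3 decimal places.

61.389

p̄ = Σdᵢ / (k·n) = 561 / (13 × 300) = 0.14385
UCL = np̄ + 3·√(np̄(1−p̄)) = 43.1538 + 3 × √(43.1538×0.85615) = 43.1538 + 3 × 6.0783 = 61.3889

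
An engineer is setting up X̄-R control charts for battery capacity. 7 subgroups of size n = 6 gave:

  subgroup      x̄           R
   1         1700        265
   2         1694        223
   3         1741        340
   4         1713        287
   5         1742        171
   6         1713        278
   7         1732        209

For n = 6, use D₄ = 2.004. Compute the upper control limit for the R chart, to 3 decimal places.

R̄ = (265 + 223 + 340 + 287 + 171 + 278 + 209) / 7 = 1773.0000 / 7 = 253.2857
UCL_R = D₄·R̄ = 2.004 × 253.2857 = 507.5846

507.585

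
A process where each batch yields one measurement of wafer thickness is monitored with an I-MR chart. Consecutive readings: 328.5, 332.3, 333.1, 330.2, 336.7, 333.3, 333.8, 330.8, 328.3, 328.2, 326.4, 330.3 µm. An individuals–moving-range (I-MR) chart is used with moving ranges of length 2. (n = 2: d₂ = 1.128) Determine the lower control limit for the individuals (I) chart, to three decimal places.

323.932

X̄ = (328.5 + 332.3 + 333.1 + 330.2 + 336.7 + 333.3 + 333.8 + 330.8 + 328.3 + 328.2 + 326.4 + 330.3) / 12 = 330.9917
Moving ranges: 3.8, 0.8, 2.9, 6.5, 3.4, 0.5, 3.0, 2.5, 0.1, 1.8, 3.9; M̄R̄ = 29.2000 / 11 = 2.6545
LCL = X̄ − 3·M̄R̄/d₂ = 330.9917 − 3 × 2.6545 / 1.128 = 323.9317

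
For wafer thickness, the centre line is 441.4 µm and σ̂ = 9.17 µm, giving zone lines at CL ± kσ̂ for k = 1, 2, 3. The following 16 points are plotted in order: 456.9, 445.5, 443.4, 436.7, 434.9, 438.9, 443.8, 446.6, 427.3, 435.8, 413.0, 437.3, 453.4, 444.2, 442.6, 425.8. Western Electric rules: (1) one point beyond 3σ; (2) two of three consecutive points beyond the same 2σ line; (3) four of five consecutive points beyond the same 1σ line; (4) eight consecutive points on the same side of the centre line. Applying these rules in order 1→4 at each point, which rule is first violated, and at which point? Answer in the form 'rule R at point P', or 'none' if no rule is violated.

Zone of each point (C = within 1σ̂, B = 1σ̂–2σ̂, A = 2σ̂–3σ̂, * = beyond 3σ̂; sign = side of CL): 1:+B, 2:+C, 3:+C, 4:-C, 5:-C, 6:-C, 7:+C, 8:+C, 9:-B, 10:-C, 11:-*, 12:-C, 13:+B, 14:+C, 15:+C, 16:-B
Rule 1 (one point beyond the 3σ limits) is satisfied at point 11.

rule 1 at point 11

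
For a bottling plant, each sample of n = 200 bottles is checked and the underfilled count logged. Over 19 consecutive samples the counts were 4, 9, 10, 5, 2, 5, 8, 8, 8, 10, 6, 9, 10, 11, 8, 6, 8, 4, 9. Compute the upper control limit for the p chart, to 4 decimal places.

0.0768

p̄ = Σdᵢ / (k·n) = 140 / (19 × 200) = 0.03684
UCL = p̄ + 3·√(p̄(1−p̄)/n) = 0.03684 + 3 × √(0.03684×0.96316/200) = 0.03684 + 3 × 0.01332 = 0.07680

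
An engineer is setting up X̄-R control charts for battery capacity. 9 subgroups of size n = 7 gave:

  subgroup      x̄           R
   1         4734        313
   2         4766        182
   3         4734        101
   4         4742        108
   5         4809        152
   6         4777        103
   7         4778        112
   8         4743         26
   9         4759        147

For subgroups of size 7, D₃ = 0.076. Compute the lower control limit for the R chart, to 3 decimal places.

R̄ = (313 + 182 + 101 + 108 + 152 + 103 + 112 + 26 + 147) / 9 = 1244.0000 / 9 = 138.2222
LCL_R = D₃·R̄ = 0.076 × 138.2222 = 10.5049

10.505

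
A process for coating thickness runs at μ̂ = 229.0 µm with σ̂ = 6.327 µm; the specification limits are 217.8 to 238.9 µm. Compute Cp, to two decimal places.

Cp = (USL − LSL) / (6σ̂) = (238.9 − 217.8) / (6 × 6.327) = 21.1000 / 37.9620 = 0.5558

0.56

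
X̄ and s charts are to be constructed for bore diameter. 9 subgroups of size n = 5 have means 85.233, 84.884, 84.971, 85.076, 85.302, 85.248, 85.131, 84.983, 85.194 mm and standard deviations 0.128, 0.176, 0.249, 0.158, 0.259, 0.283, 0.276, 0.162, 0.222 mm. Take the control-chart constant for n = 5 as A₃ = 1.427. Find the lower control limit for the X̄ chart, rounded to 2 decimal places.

X̄̄ = (85.233 + 84.884 + 84.971 + 85.076 + 85.302 + 85.248 + 85.131 + 84.983 + 85.194) / 9 = 85.1136
s̄ = (0.128 + 0.176 + 0.249 + 0.158 + 0.259 + 0.283 + 0.276 + 0.162 + 0.222) / 9 = 0.2126
LCL = X̄̄ − A₃·s̄ = 85.1136 − 1.427 × 0.2126 = 84.8102

84.81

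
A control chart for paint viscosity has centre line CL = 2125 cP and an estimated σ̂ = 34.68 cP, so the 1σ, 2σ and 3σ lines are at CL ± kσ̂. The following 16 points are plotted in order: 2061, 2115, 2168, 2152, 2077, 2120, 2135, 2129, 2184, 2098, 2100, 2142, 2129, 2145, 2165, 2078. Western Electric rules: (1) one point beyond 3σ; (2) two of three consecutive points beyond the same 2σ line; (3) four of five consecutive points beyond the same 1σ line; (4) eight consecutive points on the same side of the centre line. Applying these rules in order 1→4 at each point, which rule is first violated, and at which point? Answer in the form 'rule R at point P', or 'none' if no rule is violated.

none

Zone of each point (C = within 1σ̂, B = 1σ̂–2σ̂, A = 2σ̂–3σ̂, * = beyond 3σ̂; sign = side of CL): 1:-B, 2:-C, 3:+B, 4:+C, 5:-B, 6:-C, 7:+C, 8:+C, 9:+B, 10:-C, 11:-C, 12:+C, 13:+C, 14:+C, 15:+B, 16:-B
No rule fires across all 16 points.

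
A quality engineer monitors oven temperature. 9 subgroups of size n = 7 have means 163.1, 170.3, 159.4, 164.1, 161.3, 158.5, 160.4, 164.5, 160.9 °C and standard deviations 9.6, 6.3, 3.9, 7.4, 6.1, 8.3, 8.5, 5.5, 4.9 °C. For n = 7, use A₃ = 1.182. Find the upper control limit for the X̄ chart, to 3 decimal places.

X̄̄ = (163.1 + 170.3 + 159.4 + 164.1 + 161.3 + 158.5 + 160.4 + 164.5 + 160.9) / 9 = 162.5000
s̄ = (9.6 + 6.3 + 3.9 + 7.4 + 6.1 + 8.3 + 8.5 + 5.5 + 4.9) / 9 = 6.7222
UCL = X̄̄ + A₃·s̄ = 162.5000 + 1.182 × 6.7222 = 170.4457

170.446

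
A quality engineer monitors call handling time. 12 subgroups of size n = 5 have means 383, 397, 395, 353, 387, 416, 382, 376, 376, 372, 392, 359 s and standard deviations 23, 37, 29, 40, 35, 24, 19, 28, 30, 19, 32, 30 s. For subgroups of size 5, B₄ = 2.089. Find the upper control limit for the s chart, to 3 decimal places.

s̄ = (23 + 37 + 29 + 40 + 35 + 24 + 19 + 28 + 30 + 19 + 32 + 30) / 12 = 28.8333
UCL_s = B₄·s̄ = 2.089 × 28.8333 = 60.2328

60.233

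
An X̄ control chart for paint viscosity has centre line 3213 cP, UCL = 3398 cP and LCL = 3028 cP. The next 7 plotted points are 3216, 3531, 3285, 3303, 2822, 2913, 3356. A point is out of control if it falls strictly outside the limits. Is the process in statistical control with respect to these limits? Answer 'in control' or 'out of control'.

Compare each point to [3028, 3398]: sample 2 = 3531 > UCL; sample 5 = 2822 < LCL; sample 6 = 2913 < LCL.

out of control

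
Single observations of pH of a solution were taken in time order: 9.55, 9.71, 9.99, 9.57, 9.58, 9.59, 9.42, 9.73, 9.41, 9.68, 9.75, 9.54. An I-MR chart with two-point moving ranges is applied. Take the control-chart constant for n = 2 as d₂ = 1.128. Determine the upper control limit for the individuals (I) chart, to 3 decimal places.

10.166

X̄ = (9.55 + 9.71 + 9.99 + 9.57 + 9.58 + 9.59 + 9.42 + 9.73 + 9.41 + 9.68 + 9.75 + 9.54) / 12 = 9.6267
Moving ranges: 0.16, 0.28, 0.42, 0.01, 0.01, 0.17, 0.31, 0.32, 0.27, 0.07, 0.21; M̄R̄ = 2.2300 / 11 = 0.2027
UCL = X̄ + 3·M̄R̄/d₂ = 9.6267 + 3 × 0.2027 / 1.128 = 10.1658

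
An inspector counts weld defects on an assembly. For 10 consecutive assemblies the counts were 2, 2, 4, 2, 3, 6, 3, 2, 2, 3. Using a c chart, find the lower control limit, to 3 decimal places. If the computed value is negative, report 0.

c̄ = (2 + 2 + 4 + 2 + 3 + 6 + 3 + 2 + 2 + 3) / 10 = 29 / 10 = 2.9000
LCL = c̄ − 3√c̄ = 2.9000 − 3 × 1.7029 = -2.2088 → 0 (cannot be negative)

0.000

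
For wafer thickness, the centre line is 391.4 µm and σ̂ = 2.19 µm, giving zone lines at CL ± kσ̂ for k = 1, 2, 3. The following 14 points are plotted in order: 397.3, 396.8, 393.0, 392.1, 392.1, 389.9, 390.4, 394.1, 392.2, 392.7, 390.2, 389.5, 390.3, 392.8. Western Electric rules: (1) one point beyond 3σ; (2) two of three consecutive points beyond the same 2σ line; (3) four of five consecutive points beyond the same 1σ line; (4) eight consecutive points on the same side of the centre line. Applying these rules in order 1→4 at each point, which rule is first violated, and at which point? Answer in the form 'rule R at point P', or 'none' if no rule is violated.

rule 2 at point 2

Zone of each point (C = within 1σ̂, B = 1σ̂–2σ̂, A = 2σ̂–3σ̂, * = beyond 3σ̂; sign = side of CL): 1:+A, 2:+A, 3:+C, 4:+C, 5:+C, 6:-C, 7:-C, 8:+B, 9:+C, 10:+C, 11:-C, 12:-C, 13:-C, 14:+C
Rule 2 (two of three consecutive points beyond the same 2σ limit) is satisfied at point 2.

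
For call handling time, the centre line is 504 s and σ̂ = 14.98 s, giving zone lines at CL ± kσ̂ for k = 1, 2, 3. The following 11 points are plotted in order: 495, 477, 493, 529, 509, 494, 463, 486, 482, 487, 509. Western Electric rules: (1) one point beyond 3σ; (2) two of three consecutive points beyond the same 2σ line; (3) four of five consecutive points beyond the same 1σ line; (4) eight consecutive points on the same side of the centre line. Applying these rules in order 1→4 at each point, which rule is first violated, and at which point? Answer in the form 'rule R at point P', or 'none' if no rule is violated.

rule 3 at point 10

Zone of each point (C = within 1σ̂, B = 1σ̂–2σ̂, A = 2σ̂–3σ̂, * = beyond 3σ̂; sign = side of CL): 1:-C, 2:-B, 3:-C, 4:+B, 5:+C, 6:-C, 7:-A, 8:-B, 9:-B, 10:-B, 11:+C
Rule 3 (four of five consecutive points beyond the same 1σ limit) is satisfied at point 10.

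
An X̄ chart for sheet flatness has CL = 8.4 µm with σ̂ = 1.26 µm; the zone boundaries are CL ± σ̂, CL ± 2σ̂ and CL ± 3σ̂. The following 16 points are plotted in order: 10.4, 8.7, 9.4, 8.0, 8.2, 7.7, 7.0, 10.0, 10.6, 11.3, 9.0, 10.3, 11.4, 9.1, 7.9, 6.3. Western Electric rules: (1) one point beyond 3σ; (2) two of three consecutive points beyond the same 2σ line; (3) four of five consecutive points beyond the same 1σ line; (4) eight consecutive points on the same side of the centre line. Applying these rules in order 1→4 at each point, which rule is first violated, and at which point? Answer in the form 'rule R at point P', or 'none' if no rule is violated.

Zone of each point (C = within 1σ̂, B = 1σ̂–2σ̂, A = 2σ̂–3σ̂, * = beyond 3σ̂; sign = side of CL): 1:+B, 2:+C, 3:+C, 4:-C, 5:-C, 6:-C, 7:-B, 8:+B, 9:+B, 10:+A, 11:+C, 12:+B, 13:+A, 14:+C, 15:-C, 16:-B
Rule 3 (four of five consecutive points beyond the same 1σ limit) is satisfied at point 12.

rule 3 at point 12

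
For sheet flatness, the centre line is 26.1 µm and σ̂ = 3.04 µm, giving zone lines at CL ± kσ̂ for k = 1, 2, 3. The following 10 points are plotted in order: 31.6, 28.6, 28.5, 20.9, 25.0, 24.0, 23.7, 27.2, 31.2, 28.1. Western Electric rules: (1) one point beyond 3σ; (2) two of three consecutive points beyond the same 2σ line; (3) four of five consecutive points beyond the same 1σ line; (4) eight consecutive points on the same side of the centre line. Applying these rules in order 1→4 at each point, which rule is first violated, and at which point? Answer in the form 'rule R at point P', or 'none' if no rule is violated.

none

Zone of each point (C = within 1σ̂, B = 1σ̂–2σ̂, A = 2σ̂–3σ̂, * = beyond 3σ̂; sign = side of CL): 1:+B, 2:+C, 3:+C, 4:-B, 5:-C, 6:-C, 7:-C, 8:+C, 9:+B, 10:+C
No rule fires across all 10 points.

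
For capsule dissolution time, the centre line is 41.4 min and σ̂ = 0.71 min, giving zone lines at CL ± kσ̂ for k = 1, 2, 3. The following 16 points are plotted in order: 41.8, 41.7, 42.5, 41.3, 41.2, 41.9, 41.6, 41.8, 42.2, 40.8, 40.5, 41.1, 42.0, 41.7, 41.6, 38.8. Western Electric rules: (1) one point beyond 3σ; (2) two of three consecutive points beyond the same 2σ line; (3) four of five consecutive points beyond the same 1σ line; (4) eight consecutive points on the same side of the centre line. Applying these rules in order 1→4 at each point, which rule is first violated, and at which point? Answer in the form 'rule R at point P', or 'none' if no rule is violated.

Zone of each point (C = within 1σ̂, B = 1σ̂–2σ̂, A = 2σ̂–3σ̂, * = beyond 3σ̂; sign = side of CL): 1:+C, 2:+C, 3:+B, 4:-C, 5:-C, 6:+C, 7:+C, 8:+C, 9:+B, 10:-C, 11:-B, 12:-C, 13:+C, 14:+C, 15:+C, 16:-*
Rule 1 (one point beyond the 3σ limits) is satisfied at point 16.

rule 1 at point 16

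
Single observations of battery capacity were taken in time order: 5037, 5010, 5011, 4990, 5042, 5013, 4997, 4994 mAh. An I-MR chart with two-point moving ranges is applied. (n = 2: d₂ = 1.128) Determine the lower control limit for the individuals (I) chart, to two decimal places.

X̄ = (5037 + 5010 + 5011 + 4990 + 5042 + 5013 + 4997 + 4994) / 8 = 5011.7500
Moving ranges: 27, 1, 21, 52, 29, 16, 3; M̄R̄ = 149.0000 / 7 = 21.2857
LCL = X̄ − 3·M̄R̄/d₂ = 5011.7500 − 3 × 21.2857 / 1.128 = 4955.1391

4955.14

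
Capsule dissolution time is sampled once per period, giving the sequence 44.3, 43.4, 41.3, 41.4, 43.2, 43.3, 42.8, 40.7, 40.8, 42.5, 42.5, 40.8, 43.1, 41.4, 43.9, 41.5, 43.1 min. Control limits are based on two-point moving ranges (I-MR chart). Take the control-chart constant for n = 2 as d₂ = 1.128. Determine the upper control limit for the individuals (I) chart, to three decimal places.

45.943

X̄ = (44.3 + 43.4 + 41.3 + 41.4 + 43.2 + 43.3 + 42.8 + 40.7 + 40.8 + 42.5 + 42.5 + 40.8 + 43.1 + 41.4 + 43.9 + 41.5 + 43.1) / 17 = 42.3529
Moving ranges: 0.9, 2.1, 0.1, 1.8, 0.1, 0.5, 2.1, 0.1, 1.7, 0.0, 1.7, 2.3, 1.7, 2.5, 2.4, 1.6; M̄R̄ = 21.6000 / 16 = 1.3500
UCL = X̄ + 3·M̄R̄/d₂ = 42.3529 + 3 × 1.3500 / 1.128 = 45.9434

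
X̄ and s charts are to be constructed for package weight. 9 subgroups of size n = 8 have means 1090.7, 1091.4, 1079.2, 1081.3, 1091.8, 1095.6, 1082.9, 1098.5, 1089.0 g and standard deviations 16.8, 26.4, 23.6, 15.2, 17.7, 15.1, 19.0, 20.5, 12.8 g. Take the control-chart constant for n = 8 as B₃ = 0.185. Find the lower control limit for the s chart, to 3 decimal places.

3.435

s̄ = (16.8 + 26.4 + 23.6 + 15.2 + 17.7 + 15.1 + 19.0 + 20.5 + 12.8) / 9 = 18.5667
LCL_s = B₃·s̄ = 0.185 × 18.5667 = 3.4348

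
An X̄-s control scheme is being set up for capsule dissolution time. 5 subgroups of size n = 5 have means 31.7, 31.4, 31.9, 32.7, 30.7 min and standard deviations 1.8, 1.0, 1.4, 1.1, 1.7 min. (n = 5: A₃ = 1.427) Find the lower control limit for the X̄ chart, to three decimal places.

29.682

X̄̄ = (31.7 + 31.4 + 31.9 + 32.7 + 30.7) / 5 = 31.6800
s̄ = (1.8 + 1.0 + 1.4 + 1.1 + 1.7) / 5 = 1.4000
LCL = X̄̄ − A₃·s̄ = 31.6800 − 1.427 × 1.4000 = 29.6822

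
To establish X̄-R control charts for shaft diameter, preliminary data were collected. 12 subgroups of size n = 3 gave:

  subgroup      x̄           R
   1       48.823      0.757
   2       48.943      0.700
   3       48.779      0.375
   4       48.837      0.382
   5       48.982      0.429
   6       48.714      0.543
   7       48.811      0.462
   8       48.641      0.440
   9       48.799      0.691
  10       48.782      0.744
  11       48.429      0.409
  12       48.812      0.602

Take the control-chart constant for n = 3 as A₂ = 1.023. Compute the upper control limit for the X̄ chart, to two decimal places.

49.34

X̄̄ = (48.823 + 48.943 + 48.779 + 48.837 + 48.982 + 48.714 + 48.811 + 48.641 + 48.799 + 48.782 + 48.429 + 48.812) / 12 = 585.3520 / 12 = 48.7793
R̄ = (0.757 + 0.700 + 0.375 + 0.382 + 0.429 + 0.543 + 0.462 + 0.440 + 0.691 + 0.744 + 0.409 + 0.602) / 12 = 6.5340 / 12 = 0.5445
UCL = X̄̄ + A₂·R̄ = 48.7793 + 1.023 × 0.5445 = 49.3364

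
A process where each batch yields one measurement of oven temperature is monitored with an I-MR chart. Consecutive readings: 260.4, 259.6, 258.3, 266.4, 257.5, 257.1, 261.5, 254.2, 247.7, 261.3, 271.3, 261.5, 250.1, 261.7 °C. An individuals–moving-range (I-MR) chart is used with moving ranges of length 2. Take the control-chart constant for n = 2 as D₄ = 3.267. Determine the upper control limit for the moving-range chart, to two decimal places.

23.65

Moving ranges: 0.8, 1.3, 8.1, 8.9, 0.4, 4.4, 7.3, 6.5, 13.6, 10.0, 9.8, 11.4, 11.6; M̄R̄ = 94.1000 / 13 = 7.2385
UCL_MR = D₄·M̄R̄ = 3.267 × 7.2385 = 23.6481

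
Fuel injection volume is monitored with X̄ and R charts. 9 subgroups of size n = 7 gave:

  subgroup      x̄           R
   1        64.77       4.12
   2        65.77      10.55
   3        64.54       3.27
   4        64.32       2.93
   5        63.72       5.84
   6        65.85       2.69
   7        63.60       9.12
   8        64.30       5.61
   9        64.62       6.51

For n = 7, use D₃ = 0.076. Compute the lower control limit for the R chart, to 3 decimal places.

0.428

R̄ = (4.12 + 10.55 + 3.27 + 2.93 + 5.84 + 2.69 + 9.12 + 5.61 + 6.51) / 9 = 50.6400 / 9 = 5.6267
LCL_R = D₃·R̄ = 0.076 × 5.6267 = 0.4276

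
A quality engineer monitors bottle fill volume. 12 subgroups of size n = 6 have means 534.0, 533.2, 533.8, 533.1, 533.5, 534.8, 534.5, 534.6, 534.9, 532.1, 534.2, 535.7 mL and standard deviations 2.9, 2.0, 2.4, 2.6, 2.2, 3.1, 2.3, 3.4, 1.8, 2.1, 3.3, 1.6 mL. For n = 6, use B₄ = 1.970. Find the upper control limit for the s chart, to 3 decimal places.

4.876

s̄ = (2.9 + 2.0 + 2.4 + 2.6 + 2.2 + 3.1 + 2.3 + 3.4 + 1.8 + 2.1 + 3.3 + 1.6) / 12 = 2.4750
UCL_s = B₄·s̄ = 1.970 × 2.4750 = 4.8758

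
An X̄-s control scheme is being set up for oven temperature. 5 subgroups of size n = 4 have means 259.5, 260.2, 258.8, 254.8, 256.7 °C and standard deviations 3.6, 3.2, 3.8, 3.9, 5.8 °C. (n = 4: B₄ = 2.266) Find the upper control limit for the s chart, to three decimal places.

9.200

s̄ = (3.6 + 3.2 + 3.8 + 3.9 + 5.8) / 5 = 4.0600
UCL_s = B₄·s̄ = 2.266 × 4.0600 = 9.2000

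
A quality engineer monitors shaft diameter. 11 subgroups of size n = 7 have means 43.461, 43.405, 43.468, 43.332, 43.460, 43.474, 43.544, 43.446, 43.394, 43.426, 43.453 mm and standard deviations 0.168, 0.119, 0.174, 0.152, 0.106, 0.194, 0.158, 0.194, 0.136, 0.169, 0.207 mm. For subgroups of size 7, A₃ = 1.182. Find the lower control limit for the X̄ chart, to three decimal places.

43.251

X̄̄ = (43.461 + 43.405 + 43.468 + 43.332 + 43.460 + 43.474 + 43.544 + 43.446 + 43.394 + 43.426 + 43.453) / 11 = 43.4421
s̄ = (0.168 + 0.119 + 0.174 + 0.152 + 0.106 + 0.194 + 0.158 + 0.194 + 0.136 + 0.169 + 0.207) / 11 = 0.1615
LCL = X̄̄ − A₃·s̄ = 43.4421 − 1.182 × 0.1615 = 43.2511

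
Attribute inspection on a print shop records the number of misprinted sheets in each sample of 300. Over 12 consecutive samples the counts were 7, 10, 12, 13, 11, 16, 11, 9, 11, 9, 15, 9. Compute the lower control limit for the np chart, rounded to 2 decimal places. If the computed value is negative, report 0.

1.28

p̄ = Σdᵢ / (k·n) = 133 / (12 × 300) = 0.03694
LCL = np̄ − 3·√(np̄(1−p̄)) = 11.0833 − 3 × 3.2671 = 1.2821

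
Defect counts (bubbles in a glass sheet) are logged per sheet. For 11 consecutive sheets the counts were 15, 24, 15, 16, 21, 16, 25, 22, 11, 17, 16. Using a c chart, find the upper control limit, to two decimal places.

c̄ = (15 + 24 + 15 + 16 + 21 + 16 + 25 + 22 + 11 + 17 + 16) / 11 = 198 / 11 = 18.0000
UCL = c̄ + 3√c̄ = 18.0000 + 3 × √18.0000 = 18.0000 + 3 × 4.2426 = 30.7279

30.73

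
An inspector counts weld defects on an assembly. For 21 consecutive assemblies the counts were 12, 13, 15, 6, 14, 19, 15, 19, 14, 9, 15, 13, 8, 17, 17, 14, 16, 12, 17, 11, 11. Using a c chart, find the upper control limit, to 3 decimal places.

24.757

c̄ = (12 + 13 + 15 + 6 + 14 + 19 + 15 + 19 + 14 + 9 + 15 + 13 + 8 + 17 + 17 + 14 + 16 + 12 + 17 + 11 + 11) / 21 = 287 / 21 = 13.6667
UCL = c̄ + 3√c̄ = 13.6667 + 3 × √13.6667 = 13.6667 + 3 × 3.6968 = 24.7572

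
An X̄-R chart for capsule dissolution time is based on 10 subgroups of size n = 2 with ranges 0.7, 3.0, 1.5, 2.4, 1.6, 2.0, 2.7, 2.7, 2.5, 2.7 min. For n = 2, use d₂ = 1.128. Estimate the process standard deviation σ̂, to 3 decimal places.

R̄ = (0.7 + 3.0 + 1.5 + 2.4 + 1.6 + 2.0 + 2.7 + 2.7 + 2.5 + 2.7) / 10 = 2.1800
σ̂ = R̄ / d₂ = 2.1800 / 1.128 = 1.9326

1.933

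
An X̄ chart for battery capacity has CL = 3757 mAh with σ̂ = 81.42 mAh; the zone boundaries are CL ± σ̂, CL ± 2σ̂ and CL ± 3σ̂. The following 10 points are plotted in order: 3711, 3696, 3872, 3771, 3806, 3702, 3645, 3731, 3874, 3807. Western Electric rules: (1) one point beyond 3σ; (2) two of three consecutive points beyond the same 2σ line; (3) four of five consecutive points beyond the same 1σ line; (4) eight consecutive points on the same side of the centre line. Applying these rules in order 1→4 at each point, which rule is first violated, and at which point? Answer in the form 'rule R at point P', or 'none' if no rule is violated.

none

Zone of each point (C = within 1σ̂, B = 1σ̂–2σ̂, A = 2σ̂–3σ̂, * = beyond 3σ̂; sign = side of CL): 1:-C, 2:-C, 3:+B, 4:+C, 5:+C, 6:-C, 7:-B, 8:-C, 9:+B, 10:+C
No rule fires across all 10 points.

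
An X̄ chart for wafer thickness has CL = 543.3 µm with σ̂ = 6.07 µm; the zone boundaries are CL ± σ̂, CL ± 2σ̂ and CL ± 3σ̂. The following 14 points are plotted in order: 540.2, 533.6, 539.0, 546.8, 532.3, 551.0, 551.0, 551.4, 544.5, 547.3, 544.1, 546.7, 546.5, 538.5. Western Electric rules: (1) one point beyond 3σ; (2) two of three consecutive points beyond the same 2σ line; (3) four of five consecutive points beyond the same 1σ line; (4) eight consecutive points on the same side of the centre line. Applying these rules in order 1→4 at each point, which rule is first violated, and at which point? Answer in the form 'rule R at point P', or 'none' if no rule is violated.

Zone of each point (C = within 1σ̂, B = 1σ̂–2σ̂, A = 2σ̂–3σ̂, * = beyond 3σ̂; sign = side of CL): 1:-C, 2:-B, 3:-C, 4:+C, 5:-B, 6:+B, 7:+B, 8:+B, 9:+C, 10:+C, 11:+C, 12:+C, 13:+C, 14:-C
Rule 4 (eight consecutive points on the same side of the centre line) is satisfied at point 13.

rule 4 at point 13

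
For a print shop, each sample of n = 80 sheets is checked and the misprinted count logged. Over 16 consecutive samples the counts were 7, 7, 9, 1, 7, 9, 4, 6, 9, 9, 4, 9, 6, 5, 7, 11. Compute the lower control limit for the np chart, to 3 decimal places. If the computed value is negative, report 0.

p̄ = Σdᵢ / (k·n) = 110 / (16 × 80) = 0.08594
LCL = np̄ − 3·√(np̄(1−p̄)) = 6.8750 − 3 × 2.5068 = -0.6455 → 0 (negative, so LCL = 0)

0.000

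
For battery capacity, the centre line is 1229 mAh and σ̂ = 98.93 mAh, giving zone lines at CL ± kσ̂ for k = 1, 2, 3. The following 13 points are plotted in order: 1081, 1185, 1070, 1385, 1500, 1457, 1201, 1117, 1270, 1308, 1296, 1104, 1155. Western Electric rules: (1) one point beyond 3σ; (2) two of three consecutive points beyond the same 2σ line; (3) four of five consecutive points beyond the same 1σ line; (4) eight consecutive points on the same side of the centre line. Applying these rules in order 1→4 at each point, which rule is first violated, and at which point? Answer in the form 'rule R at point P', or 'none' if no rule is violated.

rule 2 at point 6

Zone of each point (C = within 1σ̂, B = 1σ̂–2σ̂, A = 2σ̂–3σ̂, * = beyond 3σ̂; sign = side of CL): 1:-B, 2:-C, 3:-B, 4:+B, 5:+A, 6:+A, 7:-C, 8:-B, 9:+C, 10:+C, 11:+C, 12:-B, 13:-C
Rule 2 (two of three consecutive points beyond the same 2σ limit) is satisfied at point 6.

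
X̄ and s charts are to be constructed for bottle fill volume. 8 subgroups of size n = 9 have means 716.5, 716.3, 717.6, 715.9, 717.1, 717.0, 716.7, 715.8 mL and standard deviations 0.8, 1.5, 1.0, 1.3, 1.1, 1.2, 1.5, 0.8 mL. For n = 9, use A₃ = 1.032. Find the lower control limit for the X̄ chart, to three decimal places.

X̄̄ = (716.5 + 716.3 + 717.6 + 715.9 + 717.1 + 717.0 + 716.7 + 715.8) / 8 = 716.6125
s̄ = (0.8 + 1.5 + 1.0 + 1.3 + 1.1 + 1.2 + 1.5 + 0.8) / 8 = 1.1500
LCL = X̄̄ − A₃·s̄ = 716.6125 − 1.032 × 1.1500 = 715.4257

715.426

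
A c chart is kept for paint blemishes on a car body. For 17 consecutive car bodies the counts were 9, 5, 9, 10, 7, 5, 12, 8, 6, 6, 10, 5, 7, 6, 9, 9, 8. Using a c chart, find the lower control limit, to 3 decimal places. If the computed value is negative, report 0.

c̄ = (9 + 5 + 9 + 10 + 7 + 5 + 12 + 8 + 6 + 6 + 10 + 5 + 7 + 6 + 9 + 9 + 8) / 17 = 131 / 17 = 7.7059
LCL = c̄ − 3√c̄ = 7.7059 − 3 × 2.7759 = -0.6220 → 0 (cannot be negative)

0.000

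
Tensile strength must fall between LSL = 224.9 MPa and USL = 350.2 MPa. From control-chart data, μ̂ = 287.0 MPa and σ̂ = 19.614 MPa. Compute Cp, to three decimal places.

1.065

Cp = (USL − LSL) / (6σ̂) = (350.2 − 224.9) / (6 × 19.614) = 125.3000 / 117.6840 = 1.0647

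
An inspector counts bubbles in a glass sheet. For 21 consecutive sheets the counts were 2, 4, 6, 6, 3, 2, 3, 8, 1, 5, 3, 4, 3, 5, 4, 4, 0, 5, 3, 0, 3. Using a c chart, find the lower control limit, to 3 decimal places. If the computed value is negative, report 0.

c̄ = (2 + 4 + 6 + 6 + 3 + 2 + 3 + 8 + 1 + 5 + 3 + 4 + 3 + 5 + 4 + 4 + 0 + 5 + 3 + 0 + 3) / 21 = 74 / 21 = 3.5238
LCL = c̄ − 3√c̄ = 3.5238 − 3 × 1.8772 = -2.1077 → 0 (cannot be negative)

0.000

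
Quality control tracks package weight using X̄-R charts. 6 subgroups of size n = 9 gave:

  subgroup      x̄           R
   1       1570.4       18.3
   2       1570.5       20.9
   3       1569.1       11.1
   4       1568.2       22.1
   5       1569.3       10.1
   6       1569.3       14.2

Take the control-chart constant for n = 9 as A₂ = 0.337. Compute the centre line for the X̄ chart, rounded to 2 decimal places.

1569.47

X̄̄ = (1570.4 + 1570.5 + 1569.1 + 1568.2 + 1569.3 + 1569.3) / 6 = 9416.8000 / 6 = 1569.4667
CL = X̄̄ = 1569.4667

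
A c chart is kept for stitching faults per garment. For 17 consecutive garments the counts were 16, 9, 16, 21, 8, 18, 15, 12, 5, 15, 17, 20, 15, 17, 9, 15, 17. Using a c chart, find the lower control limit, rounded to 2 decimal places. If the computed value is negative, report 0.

3.02

c̄ = (16 + 9 + 16 + 21 + 8 + 18 + 15 + 12 + 5 + 15 + 17 + 20 + 15 + 17 + 9 + 15 + 17) / 17 = 245 / 17 = 14.4118
LCL = c̄ − 3√c̄ = 14.4118 − 3 × 3.7963 = 3.0229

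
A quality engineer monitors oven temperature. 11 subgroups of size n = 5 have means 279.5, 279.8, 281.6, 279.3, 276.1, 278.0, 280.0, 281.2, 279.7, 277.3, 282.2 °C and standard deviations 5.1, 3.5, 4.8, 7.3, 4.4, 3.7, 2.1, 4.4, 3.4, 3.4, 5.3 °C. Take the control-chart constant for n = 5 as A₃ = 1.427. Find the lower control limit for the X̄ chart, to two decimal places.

X̄̄ = (279.5 + 279.8 + 281.6 + 279.3 + 276.1 + 278.0 + 280.0 + 281.2 + 279.7 + 277.3 + 282.2) / 11 = 279.5182
s̄ = (5.1 + 3.5 + 4.8 + 7.3 + 4.4 + 3.7 + 2.1 + 4.4 + 3.4 + 3.4 + 5.3) / 11 = 4.3091
LCL = X̄̄ − A₃·s̄ = 279.5182 − 1.427 × 4.3091 = 273.3691

273.37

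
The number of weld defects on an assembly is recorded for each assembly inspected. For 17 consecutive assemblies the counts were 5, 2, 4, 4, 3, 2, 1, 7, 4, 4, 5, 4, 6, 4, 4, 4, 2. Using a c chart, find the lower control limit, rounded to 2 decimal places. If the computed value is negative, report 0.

0.00

c̄ = (5 + 2 + 4 + 4 + 3 + 2 + 1 + 7 + 4 + 4 + 5 + 4 + 6 + 4 + 4 + 4 + 2) / 17 = 65 / 17 = 3.8235
LCL = c̄ − 3√c̄ = 3.8235 − 3 × 1.9554 = -2.0426 → 0 (cannot be negative)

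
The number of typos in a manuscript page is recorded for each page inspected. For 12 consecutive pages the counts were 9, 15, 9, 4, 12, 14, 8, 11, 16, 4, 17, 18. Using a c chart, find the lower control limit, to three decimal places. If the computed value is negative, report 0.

c̄ = (9 + 15 + 9 + 4 + 12 + 14 + 8 + 11 + 16 + 4 + 17 + 18) / 12 = 137 / 12 = 11.4167
LCL = c̄ − 3√c̄ = 11.4167 − 3 × 3.3789 = 1.2801

1.280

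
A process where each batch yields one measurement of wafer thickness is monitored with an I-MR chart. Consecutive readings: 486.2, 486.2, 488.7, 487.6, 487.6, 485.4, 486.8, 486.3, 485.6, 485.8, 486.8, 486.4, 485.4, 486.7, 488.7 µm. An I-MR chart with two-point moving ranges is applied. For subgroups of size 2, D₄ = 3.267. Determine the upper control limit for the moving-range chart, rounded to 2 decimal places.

3.34

Moving ranges: 0.0, 2.5, 1.1, 0.0, 2.2, 1.4, 0.5, 0.7, 0.2, 1.0, 0.4, 1.0, 1.3, 2.0; M̄R̄ = 14.3000 / 14 = 1.0214
UCL_MR = D₄·M̄R̄ = 3.267 × 1.0214 = 3.3370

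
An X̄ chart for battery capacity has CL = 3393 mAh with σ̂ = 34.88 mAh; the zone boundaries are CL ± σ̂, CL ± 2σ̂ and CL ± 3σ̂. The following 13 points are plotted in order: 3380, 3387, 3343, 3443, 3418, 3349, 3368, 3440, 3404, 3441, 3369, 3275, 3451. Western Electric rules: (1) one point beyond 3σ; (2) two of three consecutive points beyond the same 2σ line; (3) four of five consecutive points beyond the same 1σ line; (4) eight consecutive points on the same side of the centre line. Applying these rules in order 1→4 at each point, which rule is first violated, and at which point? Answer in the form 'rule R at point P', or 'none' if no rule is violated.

Zone of each point (C = within 1σ̂, B = 1σ̂–2σ̂, A = 2σ̂–3σ̂, * = beyond 3σ̂; sign = side of CL): 1:-C, 2:-C, 3:-B, 4:+B, 5:+C, 6:-B, 7:-C, 8:+B, 9:+C, 10:+B, 11:-C, 12:-*, 13:+B
Rule 1 (one point beyond the 3σ limits) is satisfied at point 12.

rule 1 at point 12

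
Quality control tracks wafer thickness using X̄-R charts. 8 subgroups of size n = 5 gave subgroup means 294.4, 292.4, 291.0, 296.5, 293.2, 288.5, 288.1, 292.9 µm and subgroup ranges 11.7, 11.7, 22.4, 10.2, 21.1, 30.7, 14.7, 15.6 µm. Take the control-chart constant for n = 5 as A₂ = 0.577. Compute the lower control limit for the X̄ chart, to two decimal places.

X̄̄ = (294.4 + 292.4 + 291.0 + 296.5 + 293.2 + 288.5 + 288.1 + 292.9) / 8 = 2337.0000 / 8 = 292.1250
R̄ = (11.7 + 11.7 + 22.4 + 10.2 + 21.1 + 30.7 + 14.7 + 15.6) / 8 = 138.1000 / 8 = 17.2625
LCL = X̄̄ − A₂·R̄ = 292.1250 − 0.577 × 17.2625 = 282.1645

282.16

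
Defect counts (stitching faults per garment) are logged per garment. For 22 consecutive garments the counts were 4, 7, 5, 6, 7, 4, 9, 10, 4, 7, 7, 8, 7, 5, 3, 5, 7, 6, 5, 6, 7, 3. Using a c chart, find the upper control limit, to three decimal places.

c̄ = (4 + 7 + 5 + 6 + 7 + 4 + 9 + 10 + 4 + 7 + 7 + 8 + 7 + 5 + 3 + 5 + 7 + 6 + 5 + 6 + 7 + 3) / 22 = 132 / 22 = 6.0000
UCL = c̄ + 3√c̄ = 6.0000 + 3 × √6.0000 = 6.0000 + 3 × 2.4495 = 13.3485

13.348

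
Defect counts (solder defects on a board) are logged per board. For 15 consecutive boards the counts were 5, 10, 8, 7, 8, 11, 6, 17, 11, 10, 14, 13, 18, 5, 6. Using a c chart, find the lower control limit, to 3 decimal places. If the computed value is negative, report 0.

0.478

c̄ = (5 + 10 + 8 + 7 + 8 + 11 + 6 + 17 + 11 + 10 + 14 + 13 + 18 + 5 + 6) / 15 = 149 / 15 = 9.9333
LCL = c̄ − 3√c̄ = 9.9333 − 3 × 3.1517 = 0.4782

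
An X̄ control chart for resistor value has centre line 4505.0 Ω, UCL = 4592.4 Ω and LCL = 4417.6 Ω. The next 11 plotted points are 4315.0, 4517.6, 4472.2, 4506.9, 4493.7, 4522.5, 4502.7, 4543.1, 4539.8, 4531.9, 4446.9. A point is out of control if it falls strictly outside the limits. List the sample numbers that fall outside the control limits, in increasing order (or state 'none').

1

Compare each point to [4417.6, 4592.4]: sample 1 = 4315.0 < LCL.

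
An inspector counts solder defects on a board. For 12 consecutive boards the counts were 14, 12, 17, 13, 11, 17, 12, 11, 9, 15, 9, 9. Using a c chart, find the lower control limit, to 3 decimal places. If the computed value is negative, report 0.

c̄ = (14 + 12 + 17 + 13 + 11 + 17 + 12 + 11 + 9 + 15 + 9 + 9) / 12 = 149 / 12 = 12.4167
LCL = c̄ − 3√c̄ = 12.4167 − 3 × 3.5237 = 1.8455

1.845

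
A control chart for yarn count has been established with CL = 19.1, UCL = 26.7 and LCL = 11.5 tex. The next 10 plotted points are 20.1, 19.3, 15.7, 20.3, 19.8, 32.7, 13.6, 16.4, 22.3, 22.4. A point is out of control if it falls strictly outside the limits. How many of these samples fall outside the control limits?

Compare each point to [11.5, 26.7]: sample 6 = 32.7 > UCL.

1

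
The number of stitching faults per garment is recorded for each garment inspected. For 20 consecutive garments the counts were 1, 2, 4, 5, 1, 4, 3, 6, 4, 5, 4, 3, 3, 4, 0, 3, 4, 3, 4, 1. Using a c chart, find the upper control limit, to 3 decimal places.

8.567

c̄ = (1 + 2 + 4 + 5 + 1 + 4 + 3 + 6 + 4 + 5 + 4 + 3 + 3 + 4 + 0 + 3 + 4 + 3 + 4 + 1) / 20 = 64 / 20 = 3.2000
UCL = c̄ + 3√c̄ = 3.2000 + 3 × √3.2000 = 3.2000 + 3 × 1.7889 = 8.5666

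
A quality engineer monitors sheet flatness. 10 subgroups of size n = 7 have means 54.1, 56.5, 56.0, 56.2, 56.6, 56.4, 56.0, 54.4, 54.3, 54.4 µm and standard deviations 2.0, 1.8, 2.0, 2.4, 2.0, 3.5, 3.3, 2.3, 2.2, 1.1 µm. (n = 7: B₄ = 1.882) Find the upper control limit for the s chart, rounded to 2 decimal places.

4.25

s̄ = (2.0 + 1.8 + 2.0 + 2.4 + 2.0 + 3.5 + 3.3 + 2.3 + 2.2 + 1.1) / 10 = 2.2600
UCL_s = B₄·s̄ = 1.882 × 2.2600 = 4.2533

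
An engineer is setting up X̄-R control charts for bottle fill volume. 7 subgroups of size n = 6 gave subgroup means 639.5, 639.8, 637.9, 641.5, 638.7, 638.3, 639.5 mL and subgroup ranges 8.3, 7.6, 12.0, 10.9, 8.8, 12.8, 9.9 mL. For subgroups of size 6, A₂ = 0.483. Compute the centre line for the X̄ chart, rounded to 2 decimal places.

639.31

X̄̄ = (639.5 + 639.8 + 637.9 + 641.5 + 638.7 + 638.3 + 639.5) / 7 = 4475.2000 / 7 = 639.3143
CL = X̄̄ = 639.3143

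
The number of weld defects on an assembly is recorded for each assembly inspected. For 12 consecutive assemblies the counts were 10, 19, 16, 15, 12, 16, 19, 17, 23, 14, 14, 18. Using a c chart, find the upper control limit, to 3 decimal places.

c̄ = (10 + 19 + 16 + 15 + 12 + 16 + 19 + 17 + 23 + 14 + 14 + 18) / 12 = 193 / 12 = 16.0833
UCL = c̄ + 3√c̄ = 16.0833 + 3 × √16.0833 = 16.0833 + 3 × 4.0104 = 28.1145

28.115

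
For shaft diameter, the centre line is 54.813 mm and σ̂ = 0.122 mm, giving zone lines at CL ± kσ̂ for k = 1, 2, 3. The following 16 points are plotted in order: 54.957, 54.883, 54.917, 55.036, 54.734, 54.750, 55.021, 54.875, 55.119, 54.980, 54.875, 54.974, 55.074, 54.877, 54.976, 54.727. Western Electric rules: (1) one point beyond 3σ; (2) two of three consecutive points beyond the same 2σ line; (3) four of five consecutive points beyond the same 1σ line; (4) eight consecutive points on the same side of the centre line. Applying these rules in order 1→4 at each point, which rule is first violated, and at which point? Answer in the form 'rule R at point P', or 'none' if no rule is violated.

Zone of each point (C = within 1σ̂, B = 1σ̂–2σ̂, A = 2σ̂–3σ̂, * = beyond 3σ̂; sign = side of CL): 1:+B, 2:+C, 3:+C, 4:+B, 5:-C, 6:-C, 7:+B, 8:+C, 9:+A, 10:+B, 11:+C, 12:+B, 13:+A, 14:+C, 15:+B, 16:-C
Rule 3 (four of five consecutive points beyond the same 1σ limit) is satisfied at point 13.

rule 3 at point 13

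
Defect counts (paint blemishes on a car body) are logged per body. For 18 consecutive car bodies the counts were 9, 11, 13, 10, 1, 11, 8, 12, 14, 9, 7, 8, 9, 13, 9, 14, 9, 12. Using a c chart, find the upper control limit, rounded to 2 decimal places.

c̄ = (9 + 11 + 13 + 10 + 1 + 11 + 8 + 12 + 14 + 9 + 7 + 8 + 9 + 13 + 9 + 14 + 9 + 12) / 18 = 179 / 18 = 9.9444
UCL = c̄ + 3√c̄ = 9.9444 + 3 × √9.9444 = 9.9444 + 3 × 3.1535 = 19.4049

19.40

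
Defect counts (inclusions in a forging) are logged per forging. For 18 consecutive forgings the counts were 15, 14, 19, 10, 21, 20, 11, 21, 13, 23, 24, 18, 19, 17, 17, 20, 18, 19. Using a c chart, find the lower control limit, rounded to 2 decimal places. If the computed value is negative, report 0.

5.09

c̄ = (15 + 14 + 19 + 10 + 21 + 20 + 11 + 21 + 13 + 23 + 24 + 18 + 19 + 17 + 17 + 20 + 18 + 19) / 18 = 319 / 18 = 17.7222
LCL = c̄ − 3√c̄ = 17.7222 − 3 × 4.2098 = 5.0929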